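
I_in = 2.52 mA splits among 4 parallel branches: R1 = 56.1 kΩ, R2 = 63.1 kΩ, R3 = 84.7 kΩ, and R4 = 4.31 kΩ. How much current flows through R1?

I ≈ 0.162 mA

Total conductance ΣG = 1/56.1 + 1/63.1 + 1/84.7 + 1/4.31 = 0.2775 (units of 1/kΩ).
By the current-divider rule, I = I_in · G_k/ΣG = 2.52 × 0.06424 = 0.1619 mA.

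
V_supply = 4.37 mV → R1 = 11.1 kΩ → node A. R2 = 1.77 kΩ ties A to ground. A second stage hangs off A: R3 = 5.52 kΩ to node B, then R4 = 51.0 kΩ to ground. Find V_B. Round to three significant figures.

V_B ≈ 0.528 mV

The second stage (R3 + R4 = 56.52 kΩ) loads node A in parallel with R2.
R2 ‖ (R3+R4) = 1.716 kΩ.
First divider: V_A = V_supply · 1.716/(11.1 + 1.716) = 0.5852 mV.
V_B = V_A × 0.9023 = 0.5280 mV.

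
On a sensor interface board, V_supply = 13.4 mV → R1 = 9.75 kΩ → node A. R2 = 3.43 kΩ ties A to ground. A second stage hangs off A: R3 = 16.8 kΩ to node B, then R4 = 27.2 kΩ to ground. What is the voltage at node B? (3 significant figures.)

Node A sees R2 in parallel with the series input of stage 2, R3 + R4 = 44.00 kΩ.
R2 ‖ (R3+R4) = 3.182 kΩ.
So V_A = 13.4 × 0.2461 = 3.297 mV.
V_B = V_A × 0.6182 = 2.038 mV.

V_B ≈ 2.04 mV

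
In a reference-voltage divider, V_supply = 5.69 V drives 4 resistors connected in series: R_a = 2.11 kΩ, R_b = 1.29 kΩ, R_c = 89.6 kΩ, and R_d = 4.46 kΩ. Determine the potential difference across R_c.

V ≈ 5.23 V

Total series resistance ΣR = 2.11 + 1.29 + 89.6 + 4.46 = 97.46 kΩ.
V = V_supply · R/ΣR = 5.69 × 0.9194 = 5.231 V.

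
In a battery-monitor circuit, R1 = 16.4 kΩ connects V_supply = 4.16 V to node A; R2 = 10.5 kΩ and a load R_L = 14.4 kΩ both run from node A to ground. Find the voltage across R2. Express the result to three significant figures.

V_out ≈ 1.12 V

R2 ‖ R_L = (10.5 × 14.4)/(10.5 + 14.4) = 6.072 kΩ.
Now apply the divider: V_out = 4.16 × 0.2702 = 1.124 V.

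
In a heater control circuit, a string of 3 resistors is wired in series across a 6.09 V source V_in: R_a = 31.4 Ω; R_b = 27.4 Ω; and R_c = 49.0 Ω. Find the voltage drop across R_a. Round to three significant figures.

V ≈ 1.77 V

Series total: ΣR = 31.4 + 27.4 + 49.0 = 107.8 Ω.
V = V_in · R/ΣR = 6.09 × 0.2913 = 1.774 V.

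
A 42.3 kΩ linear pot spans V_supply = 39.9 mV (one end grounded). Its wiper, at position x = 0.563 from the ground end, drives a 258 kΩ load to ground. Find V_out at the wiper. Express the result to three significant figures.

Lower segment x·R_p = 23.81 kΩ; upper segment (1−x)·R_p = 18.49 kΩ.
Lower segment in parallel with the load: 23.81 ‖ 258 = 21.80 kΩ.
V_out = 39.9 × 21.80/(18.49 + 21.80) = 21.59 mV.

V_out ≈ 21.6 mV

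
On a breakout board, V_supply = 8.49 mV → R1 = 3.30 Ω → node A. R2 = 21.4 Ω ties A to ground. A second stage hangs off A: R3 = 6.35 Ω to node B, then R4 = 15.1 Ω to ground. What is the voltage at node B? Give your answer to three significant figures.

The second stage (R3 + R4 = 21.45 Ω) loads node A in parallel with R2.
R2 ‖ (R3+R4) = 10.71 Ω.
So V_A = 8.49 × 0.7645 = 6.491 mV.
Then the unloaded second divider: V_B = V_A × R4/(R3+R4) = 6.491 × 0.7040 = 4.569 mV.

V_B ≈ 4.57 mV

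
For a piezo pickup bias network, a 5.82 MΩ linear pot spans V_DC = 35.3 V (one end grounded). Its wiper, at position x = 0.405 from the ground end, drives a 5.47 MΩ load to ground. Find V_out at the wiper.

V_out ≈ 11.4 V

Lower segment x·R_p = 2.357 MΩ; upper segment (1−x)·R_p = 3.463 MΩ.
Lower segment in parallel with the load: 2.357 ‖ 5.47 = 1.647 MΩ.
Then V_out = V_DC · 1.647/(3.463 + 1.647) = 11.38 V.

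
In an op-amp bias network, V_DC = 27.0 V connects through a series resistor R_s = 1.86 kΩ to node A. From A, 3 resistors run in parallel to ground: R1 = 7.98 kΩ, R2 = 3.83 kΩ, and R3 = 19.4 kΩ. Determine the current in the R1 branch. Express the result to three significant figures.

Combine the parallel branches: R_p = (1/7.98 + 1/3.83 + 1/19.4)⁻¹ = 2.283 kΩ.
Node voltage V_A = V_DC · R_p/(R_s + R_p) = 27.0 × 0.5511 = 14.88 V.
Branch current I = V_A/R1 = 14.88/7.98 = 1.865 mA.
(Equivalently: I_total = 6.516 mA, then current-divider fraction G_k/ΣG = 0.2861.)

I ≈ 1.86 mA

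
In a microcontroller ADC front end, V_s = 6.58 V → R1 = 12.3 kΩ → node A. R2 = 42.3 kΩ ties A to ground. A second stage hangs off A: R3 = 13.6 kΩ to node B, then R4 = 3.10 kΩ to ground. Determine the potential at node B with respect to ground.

The second stage (R3 + R4 = 16.70 kΩ) loads node A in parallel with R2.
R2 ‖ (R3+R4) = 11.97 kΩ.
V_A = 6.58 × 11.97/(12.3 + 11.97) = 3.246 V.
Stage 2 is unloaded, so V_B = V_A · R4/(R3+R4) = 3.246 × 3.10/16.70 = 0.6025 V.

V_B ≈ 0.602 V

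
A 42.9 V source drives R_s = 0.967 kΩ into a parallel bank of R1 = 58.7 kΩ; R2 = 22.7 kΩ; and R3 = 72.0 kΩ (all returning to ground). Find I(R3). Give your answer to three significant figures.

Parallel bank: R_p = 1/(1/58.7 + 1/22.7 + 1/72.0) = 13.34 kΩ.
V_A by voltage divider: V_A = 42.9 × 13.34/(0.967 + 13.34) = 40.00 V.
I(R3) = V_A / R3 = 40.00/72.0 = 0.5556 mA.
(Check via current divider: I_total = 2.999 mA; share G_k/ΣG = 0.1852 → same result.)

I ≈ 0.556 mA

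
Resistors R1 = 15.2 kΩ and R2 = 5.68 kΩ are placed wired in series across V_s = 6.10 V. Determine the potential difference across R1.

V ≈ 4.44 V

ΣR = 15.2 + 5.68 = 20.88 kΩ.
V = V_s · R/ΣR = 6.10 × 0.7280 = 4.441 V.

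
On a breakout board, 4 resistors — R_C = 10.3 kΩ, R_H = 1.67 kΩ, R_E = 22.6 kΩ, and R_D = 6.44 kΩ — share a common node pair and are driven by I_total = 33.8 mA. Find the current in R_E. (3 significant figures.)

I ≈ 1.67 mA

Total conductance ΣG = 1/10.3 + 1/1.67 + 1/22.6 + 1/6.44 = 0.8954 (units of 1/kΩ).
R_E takes the fraction G_k/ΣG = 0.04425/0.8954 = 0.04942, so I = 33.8 × 0.04942 = 1.670 mA.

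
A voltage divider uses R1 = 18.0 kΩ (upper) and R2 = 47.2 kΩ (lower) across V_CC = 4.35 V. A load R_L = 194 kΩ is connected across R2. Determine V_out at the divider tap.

V_out ≈ 2.95 V

The load sits in parallel with R2, giving an effective lower resistance R2' = R2·R_L/(R2+R_L) = 37.96 kΩ.
Now apply the divider: V_out = 4.35 × 0.6784 = 2.951 V.
(Unloaded it would be 3.15 V; the load pulls it down.)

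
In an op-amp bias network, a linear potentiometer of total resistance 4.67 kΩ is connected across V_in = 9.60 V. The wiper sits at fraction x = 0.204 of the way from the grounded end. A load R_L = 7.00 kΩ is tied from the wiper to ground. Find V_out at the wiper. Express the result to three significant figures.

Lower segment x·R_p = 0.9527 kΩ; upper segment (1−x)·R_p = 3.717 kΩ.
(x·R_p) ‖ R_L = 0.8386 kΩ.
V_out = 9.60 × 0.8386/(3.717 + 0.8386) = 1.767 V.

V_out ≈ 1.77 V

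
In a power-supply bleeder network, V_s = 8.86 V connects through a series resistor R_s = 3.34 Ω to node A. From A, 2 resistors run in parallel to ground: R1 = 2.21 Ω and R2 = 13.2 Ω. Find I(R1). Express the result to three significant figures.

I ≈ 1.45 A

Equivalent of the parallel group: R_p = 1.893 Ω.
V_A by voltage divider: V_A = 8.86 × 1.893/(3.34 + 1.893) = 3.205 V.
I(R1) = V_A / R1 = 3.205/2.21 = 1.450 A.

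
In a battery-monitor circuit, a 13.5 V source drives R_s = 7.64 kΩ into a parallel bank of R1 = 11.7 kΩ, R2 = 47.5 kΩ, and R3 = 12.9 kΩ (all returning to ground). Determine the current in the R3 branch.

I ≈ 0.435 mA

Parallel bank: R_p = 1/(1/11.7 + 1/47.5 + 1/12.9) = 5.434 kΩ.
V_A = 13.5 × 5.434/13.07 = 5.611 V.
I(R3) = V_A / R3 = 5.611/12.9 = 0.4349 mA.
(Equivalently: I_total = 1.033 mA, then current-divider fraction G_k/ΣG = 0.4212.)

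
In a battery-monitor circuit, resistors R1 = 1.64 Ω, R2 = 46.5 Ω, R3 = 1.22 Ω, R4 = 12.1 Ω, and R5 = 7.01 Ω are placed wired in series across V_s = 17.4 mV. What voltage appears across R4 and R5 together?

V ≈ 4.86 mV

Series total: ΣR = 1.64 + 46.5 + 1.22 + 12.1 + 7.01 = 68.47 Ω.
R_{R4..R5} = 12.1 + 7.01 = 19.11 Ω.
By the voltage-divider rule, V = 17.4 × 19.11/68.47 = 4.856 mV.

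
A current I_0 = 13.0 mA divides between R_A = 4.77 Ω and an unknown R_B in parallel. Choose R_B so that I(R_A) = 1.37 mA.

R_B ≈ 0.562 Ω

In a two-way split, I_A/I_0 = R_B/(R_A + R_B).
1.37/13.0 = R_B/(R_A + R_B) → R_B = R_A · (0.1054)/(1 − 0.1054) = 4.77 × 0.1178 = 0.5619 Ω.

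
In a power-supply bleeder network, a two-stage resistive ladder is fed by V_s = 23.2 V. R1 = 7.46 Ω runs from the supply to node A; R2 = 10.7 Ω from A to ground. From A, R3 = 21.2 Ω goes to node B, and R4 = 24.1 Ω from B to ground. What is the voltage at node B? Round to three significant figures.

V_B ≈ 6.63 V

The second stage (R3 + R4 = 45.30 Ω) loads node A in parallel with R2.
Effective lower resistance at A: R2 ‖ 45.30 = 8.656 Ω.
V_A = 23.2 × 8.656/(7.46 + 8.656) = 12.46 V.
V_B = V_A × 0.5320 = 6.629 V.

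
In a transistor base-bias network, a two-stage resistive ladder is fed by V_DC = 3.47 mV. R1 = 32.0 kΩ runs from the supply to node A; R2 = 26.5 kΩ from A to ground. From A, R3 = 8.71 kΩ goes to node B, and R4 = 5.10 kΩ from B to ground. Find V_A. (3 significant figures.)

V_A ≈ 0.767 mV

Node A sees R2 in parallel with the series input of stage 2, R3 + R4 = 13.81 kΩ.
Effective lower resistance at A: R2 ‖ 13.81 = 9.079 kΩ.
First divider: V_A = V_DC · 9.079/(32.0 + 9.079) = 0.7669 mV.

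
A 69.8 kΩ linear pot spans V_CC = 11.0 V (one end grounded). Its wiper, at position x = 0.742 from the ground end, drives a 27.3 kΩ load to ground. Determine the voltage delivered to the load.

V_out ≈ 5.48 V

Lower segment x·R_p = 51.79 kΩ; upper segment (1−x)·R_p = 18.01 kΩ.
(x·R_p) ‖ R_L = 17.88 kΩ.
Then V_out = V_CC · 17.88/(18.01 + 17.88) = 5.480 V.
(Unloaded: V_out = x·V_CC = 8.16 V.)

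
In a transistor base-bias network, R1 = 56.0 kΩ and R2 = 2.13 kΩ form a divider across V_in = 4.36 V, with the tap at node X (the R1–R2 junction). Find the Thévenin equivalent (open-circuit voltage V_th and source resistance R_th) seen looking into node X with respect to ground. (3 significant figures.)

V_th is the unloaded tap voltage: V_in · R2/(R1+R2) = 4.36 × 0.03664 = 0.1598 V.
Zeroing V_in shorts the top of R1 to ground, so R_th = R1 ‖ R2 = 2.052 kΩ.

V_th ≈ 0.160 V, R_th ≈ 2.05 kΩ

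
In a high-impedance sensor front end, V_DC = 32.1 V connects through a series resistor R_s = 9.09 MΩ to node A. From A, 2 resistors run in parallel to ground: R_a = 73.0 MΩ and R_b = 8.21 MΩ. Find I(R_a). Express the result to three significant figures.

Combine the parallel branches: R_p = (1/73.0 + 1/8.21)⁻¹ = 7.380 MΩ.
V_A = 32.1 × 7.380/16.47 = 14.38 V.
I(R_a) = V_A / R_a = 14.38/73.0 = 0.1970 µA.

I ≈ 0.197 µA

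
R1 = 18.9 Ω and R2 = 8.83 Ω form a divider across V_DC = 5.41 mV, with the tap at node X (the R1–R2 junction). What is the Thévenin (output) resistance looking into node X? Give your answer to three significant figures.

With V_DC suppressed (replaced by a short), R_th = R1 ‖ R2 = (18.90 × 8.83)/(18.90 + 8.83) = 6.018 Ω.

R_th ≈ 6.02 Ω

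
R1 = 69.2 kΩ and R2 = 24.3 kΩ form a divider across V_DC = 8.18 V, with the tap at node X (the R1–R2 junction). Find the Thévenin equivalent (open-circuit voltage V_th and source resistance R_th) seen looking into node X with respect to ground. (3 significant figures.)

With X open, the divider is unloaded: V_th = 8.18 × 24.3/93.50 = 2.126 V.
Zeroing V_DC shorts the top of R1 to ground, so R_th = R1 ‖ R2 = 17.98 kΩ.

V_th ≈ 2.13 V, R_th ≈ 18.0 kΩ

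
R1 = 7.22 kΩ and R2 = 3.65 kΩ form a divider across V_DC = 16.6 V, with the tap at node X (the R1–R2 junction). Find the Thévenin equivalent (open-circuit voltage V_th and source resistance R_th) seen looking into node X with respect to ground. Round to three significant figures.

With X open, the divider is unloaded: V_th = 16.6 × 3.65/10.87 = 5.574 V.
Looking into X with the source shorted: R_th = R1·R2/(R1+R2) = 7.220 × 3.65/10.87 = 2.424 kΩ.

V_th ≈ 5.57 V, R_th ≈ 2.42 kΩ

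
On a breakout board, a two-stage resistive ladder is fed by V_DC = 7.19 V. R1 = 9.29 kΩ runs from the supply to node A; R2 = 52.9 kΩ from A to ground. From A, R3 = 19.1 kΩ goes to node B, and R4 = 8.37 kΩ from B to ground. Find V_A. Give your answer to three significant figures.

The second stage (R3 + R4 = 27.47 kΩ) loads node A in parallel with R2.
R2 ‖ (R3+R4) = 18.08 kΩ.
V_A = 7.19 × 18.08/(9.29 + 18.08) = 4.750 V.

V_A ≈ 4.75 V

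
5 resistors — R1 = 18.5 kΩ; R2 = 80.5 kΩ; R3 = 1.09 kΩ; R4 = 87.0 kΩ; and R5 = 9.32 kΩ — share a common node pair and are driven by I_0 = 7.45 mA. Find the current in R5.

I ≈ 0.725 mA

ΣG = 1/18.5 + 1/80.5 + 1/1.09 + 1/87.0 + 1/9.32 = 1.103.
By the current-divider rule, I = I_0 · G_k/ΣG = 7.45 × 0.09730 = 0.7249 mA.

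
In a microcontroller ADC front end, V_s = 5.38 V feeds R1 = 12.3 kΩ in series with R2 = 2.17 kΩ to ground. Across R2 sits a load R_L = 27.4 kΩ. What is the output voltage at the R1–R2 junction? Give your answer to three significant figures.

V_out ≈ 0.756 V

First combine the lower leg with the load: R2 ‖ R_L = 2.011 kΩ.
Then V_out = V_s · R2'/(R1 + R2') = 5.38 × 2.011/14.31 = 0.7559 V.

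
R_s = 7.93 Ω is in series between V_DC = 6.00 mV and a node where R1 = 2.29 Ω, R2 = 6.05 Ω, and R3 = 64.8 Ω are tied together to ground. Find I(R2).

Equivalent of the parallel group: R_p = 1.620 Ω.
V_A = 6.00 × 1.620/9.550 = 1.018 mV.
I(R2) = V_A / R2 = 1.018/6.05 = 0.1682 mA.

I ≈ 0.168 mA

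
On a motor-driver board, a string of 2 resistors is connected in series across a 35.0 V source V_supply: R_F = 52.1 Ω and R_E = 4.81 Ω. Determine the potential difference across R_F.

Series total: ΣR = 52.1 + 4.81 = 56.91 Ω.
Voltage divider: V = V_supply · (52.10 / 56.91) = 35.0 × 0.9155 = 32.04 V.

V ≈ 32.0 V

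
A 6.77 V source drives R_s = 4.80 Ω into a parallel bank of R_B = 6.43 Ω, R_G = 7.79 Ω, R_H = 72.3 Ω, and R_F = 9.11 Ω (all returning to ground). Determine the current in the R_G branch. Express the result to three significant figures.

I ≈ 0.294 A

Equivalent of the parallel group: R_p = 2.454 Ω.
V_A by voltage divider: V_A = 6.77 × 2.454/(4.80 + 2.454) = 2.290 V.
I(R_G) = V_A / R_G = 2.290/7.79 = 0.2940 A.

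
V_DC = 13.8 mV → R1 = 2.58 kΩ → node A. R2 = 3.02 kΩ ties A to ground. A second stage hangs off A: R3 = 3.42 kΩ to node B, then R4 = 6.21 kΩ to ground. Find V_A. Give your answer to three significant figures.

V_A ≈ 6.50 mV

The second stage (R3 + R4 = 9.630 kΩ) loads node A in parallel with R2.
Effective lower resistance at A: R2 ‖ 9.630 = 2.299 kΩ.
So V_A = 13.8 × 0.4712 = 6.503 mV.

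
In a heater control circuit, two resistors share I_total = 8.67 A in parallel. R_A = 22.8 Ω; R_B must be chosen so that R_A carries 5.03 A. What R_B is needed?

R_B ≈ 31.5 Ω

Two-branch current divider: I_A = I_total · R_B/(R_A + R_B).
5.03/8.67 = R_B/(R_A + R_B) → R_B = R_A · (0.5802)/(1 − 0.5802) = 22.8 × 1.382 = 31.51 Ω.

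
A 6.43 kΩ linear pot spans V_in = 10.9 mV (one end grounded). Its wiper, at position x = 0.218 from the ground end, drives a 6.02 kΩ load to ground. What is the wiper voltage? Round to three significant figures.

The pot divides into 5.028 kΩ above the wiper and 1.402 kΩ below.
(x·R_p) ‖ R_L = 1.137 kΩ.
V_out = 10.9 × 1.137/(5.028 + 1.137) = 2.010 mV.

V_out ≈ 2.01 mV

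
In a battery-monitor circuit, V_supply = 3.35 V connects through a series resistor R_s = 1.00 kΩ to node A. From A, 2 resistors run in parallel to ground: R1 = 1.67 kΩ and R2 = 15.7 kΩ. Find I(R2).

I ≈ 0.128 mA

Parallel bank: R_p = 1/(1/1.67 + 1/15.7) = 1.509 kΩ.
V_A = 3.35 × 1.509/2.509 = 2.015 V.
Branch current I = V_A/R2 = 2.015/15.7 = 0.1283 mA.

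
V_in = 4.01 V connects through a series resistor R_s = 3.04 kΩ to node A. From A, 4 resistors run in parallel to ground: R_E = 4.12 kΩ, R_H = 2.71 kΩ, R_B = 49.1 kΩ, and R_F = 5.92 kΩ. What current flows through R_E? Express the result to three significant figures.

Parallel bank: R_p = 1/(1/4.12 + 1/2.71 + 1/49.1 + 1/5.92) = 1.248 kΩ.
V_A by voltage divider: V_A = 4.01 × 1.248/(3.04 + 1.248) = 1.167 V.
I(R_E) = V_A / R_E = 1.167/4.12 = 0.2833 mA.

I ≈ 0.283 mA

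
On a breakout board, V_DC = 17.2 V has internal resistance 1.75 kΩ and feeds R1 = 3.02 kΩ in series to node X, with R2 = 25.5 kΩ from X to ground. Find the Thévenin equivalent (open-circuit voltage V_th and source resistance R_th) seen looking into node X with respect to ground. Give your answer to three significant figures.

R1' = 1.75 + 3.02 = 4.770 kΩ (source resistance + R1).
With X open, the divider is unloaded: V_th = 17.2 × 25.5/30.27 = 14.49 V.
Looking into X with the source shorted: R_th = R1'·R2/(R1'+R2) = 4.770 × 25.5/30.27 = 4.018 kΩ.

V_th ≈ 14.5 V, R_th ≈ 4.02 kΩ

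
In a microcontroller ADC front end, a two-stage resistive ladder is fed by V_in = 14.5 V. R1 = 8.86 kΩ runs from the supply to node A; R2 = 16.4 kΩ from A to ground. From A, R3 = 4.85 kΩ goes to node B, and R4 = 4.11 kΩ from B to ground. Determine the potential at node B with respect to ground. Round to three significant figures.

Looking into the second stage from A: R3 + R4 = 8.960 kΩ appears in parallel with R2.
R2 ‖ (R3+R4) = 5.794 kΩ.
So V_A = 14.5 × 0.3954 = 5.733 V.
Stage 2 is unloaded, so V_B = V_A · R4/(R3+R4) = 5.733 × 4.11/8.960 = 2.630 V.

V_B ≈ 2.63 V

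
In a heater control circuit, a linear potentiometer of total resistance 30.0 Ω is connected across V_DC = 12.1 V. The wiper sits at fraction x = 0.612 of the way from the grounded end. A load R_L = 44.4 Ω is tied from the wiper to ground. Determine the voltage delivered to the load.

V_out ≈ 6.38 V

The pot divides into 11.64 Ω above the wiper and 18.36 Ω below.
R_L loads the lower segment: effective lower R = 12.99 Ω.
V_out = 12.1 × 12.99/(11.64 + 12.99) = 6.381 V.
(Unloaded: V_out = x·V_DC = 7.41 V.)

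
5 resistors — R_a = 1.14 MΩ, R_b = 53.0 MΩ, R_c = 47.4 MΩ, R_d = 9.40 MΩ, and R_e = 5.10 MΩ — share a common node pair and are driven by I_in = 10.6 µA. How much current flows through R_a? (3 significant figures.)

I ≈ 7.62 µA

Total conductance ΣG = 1/1.14 + 1/53.0 + 1/47.4 + 1/9.40 + 1/5.10 = 1.220 (units of 1/MΩ).
Current divider: I(R_a) = I_in · G_k/ΣG = 10.6 × (0.8772/1.220) = 10.6 × 0.7192 = 7.624 µA.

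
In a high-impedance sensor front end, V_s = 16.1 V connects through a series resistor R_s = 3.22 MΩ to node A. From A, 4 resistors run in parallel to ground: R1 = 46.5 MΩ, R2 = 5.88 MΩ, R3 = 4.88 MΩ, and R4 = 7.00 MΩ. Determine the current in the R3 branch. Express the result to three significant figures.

I ≈ 1.21 µA

Equivalent of the parallel group: R_p = 1.854 MΩ.
Node voltage V_A = V_s · R_p/(R_s + R_p) = 16.1 × 0.3654 = 5.883 V.
I(R3) = V_A / R3 = 5.883/4.88 = 1.206 µA.
(Check via current divider: I_total = 3.173 µA; share G_k/ΣG = 0.3799 → same result.)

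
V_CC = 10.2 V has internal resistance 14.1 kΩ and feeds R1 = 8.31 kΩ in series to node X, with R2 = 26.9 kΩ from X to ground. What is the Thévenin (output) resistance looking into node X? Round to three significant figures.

R_th ≈ 12.2 kΩ

R1' = 14.1 + 8.31 = 22.41 kΩ (source resistance + R1).
Looking into X with the source shorted: R_th = R1'·R2/(R1'+R2) = 22.41 × 26.9/49.31 = 12.23 kΩ.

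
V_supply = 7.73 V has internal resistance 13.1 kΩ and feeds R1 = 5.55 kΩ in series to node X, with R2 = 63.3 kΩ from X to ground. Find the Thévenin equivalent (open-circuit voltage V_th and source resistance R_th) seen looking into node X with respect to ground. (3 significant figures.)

V_th ≈ 5.97 V, R_th ≈ 14.4 kΩ

R1' = 13.1 + 5.55 = 18.65 kΩ (source resistance + R1).
V_th is the unloaded tap voltage: V_supply · R2/(R1'+R2) = 7.73 × 0.7724 = 5.971 V.
Looking into X with the source shorted: R_th = R1'·R2/(R1'+R2) = 18.65 × 63.3/81.95 = 14.41 kΩ.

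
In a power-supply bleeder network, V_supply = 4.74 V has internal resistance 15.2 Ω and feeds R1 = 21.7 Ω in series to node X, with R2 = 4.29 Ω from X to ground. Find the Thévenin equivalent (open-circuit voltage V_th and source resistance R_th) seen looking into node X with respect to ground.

R1' = 15.2 + 21.7 = 36.90 Ω (source resistance + R1).
Open-circuit (no load on X): V_th = V_supply · R2/(R1' + R2) = 4.74 × 4.29/(36.90 + 4.29) = 0.4937 V.
Looking into X with the source shorted: R_th = R1'·R2/(R1'+R2) = 36.90 × 4.29/41.19 = 3.843 Ω.

V_th ≈ 0.494 V, R_th ≈ 3.84 Ω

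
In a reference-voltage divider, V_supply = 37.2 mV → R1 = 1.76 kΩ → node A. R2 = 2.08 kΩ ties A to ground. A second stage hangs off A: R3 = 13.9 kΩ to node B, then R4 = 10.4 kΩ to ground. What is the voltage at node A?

Looking into the second stage from A: R3 + R4 = 24.30 kΩ appears in parallel with R2.
R2 ‖ (R3+R4) = 1.916 kΩ.
First divider: V_A = V_supply · 1.916/(1.76 + 1.916) = 19.39 mV.

V_A ≈ 19.4 mV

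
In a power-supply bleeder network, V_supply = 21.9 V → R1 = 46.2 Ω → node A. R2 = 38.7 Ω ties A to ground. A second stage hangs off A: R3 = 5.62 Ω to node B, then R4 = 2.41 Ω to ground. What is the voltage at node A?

Looking into the second stage from A: R3 + R4 = 8.030 Ω appears in parallel with R2.
R2 ‖ (R3+R4) = 6.650 Ω.
So V_A = 21.9 × 0.1258 = 2.756 V.

V_A ≈ 2.76 V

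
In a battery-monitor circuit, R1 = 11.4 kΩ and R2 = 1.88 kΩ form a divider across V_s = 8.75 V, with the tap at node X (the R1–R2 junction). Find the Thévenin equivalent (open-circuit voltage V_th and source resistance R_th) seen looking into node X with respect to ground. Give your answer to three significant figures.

V_th is the unloaded tap voltage: V_s · R2/(R1+R2) = 8.75 × 0.1416 = 1.239 V.
With V_s suppressed (replaced by a short), R_th = R1 ‖ R2 = (11.40 × 1.88)/(11.40 + 1.88) = 1.614 kΩ.

V_th ≈ 1.24 V, R_th ≈ 1.61 kΩ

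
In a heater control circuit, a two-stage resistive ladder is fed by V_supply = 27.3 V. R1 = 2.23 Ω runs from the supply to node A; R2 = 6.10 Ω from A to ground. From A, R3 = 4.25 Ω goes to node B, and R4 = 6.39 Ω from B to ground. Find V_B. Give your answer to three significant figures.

V_B ≈ 10.4 V

The second stage (R3 + R4 = 10.64 Ω) loads node A in parallel with R2.
Effective lower resistance at A: R2 ‖ 10.64 = 3.877 Ω.
First divider: V_A = V_supply · 3.877/(2.23 + 3.877) = 17.33 V.
V_B = V_A × 0.6006 = 10.41 V.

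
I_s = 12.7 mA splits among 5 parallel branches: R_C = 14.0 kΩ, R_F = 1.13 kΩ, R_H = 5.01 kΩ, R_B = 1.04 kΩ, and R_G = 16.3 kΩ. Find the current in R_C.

I ≈ 0.416 mA

ΣG = 1/14.0 + 1/1.13 + 1/5.01 + 1/1.04 + 1/16.3 = 2.179.
R_C takes the fraction G_k/ΣG = 0.07143/2.179 = 0.03278, so I = 12.7 × 0.03278 = 0.4163 mA.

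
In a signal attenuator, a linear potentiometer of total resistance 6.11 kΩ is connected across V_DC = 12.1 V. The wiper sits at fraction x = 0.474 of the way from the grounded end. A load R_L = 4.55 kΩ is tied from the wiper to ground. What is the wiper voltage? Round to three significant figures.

V_out ≈ 4.30 V

Lower segment x·R_p = 2.896 kΩ; upper segment (1−x)·R_p = 3.214 kΩ.
(x·R_p) ‖ R_L = 1.770 kΩ.
Loaded-divider output: V_out = 12.1 × 0.3551 = 4.297 V.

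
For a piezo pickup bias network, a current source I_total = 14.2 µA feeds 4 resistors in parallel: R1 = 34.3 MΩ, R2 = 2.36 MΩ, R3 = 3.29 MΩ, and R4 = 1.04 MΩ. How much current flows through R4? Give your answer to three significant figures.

Conductances: ΣG = 1/34.3 + 1/2.36 + 1/3.29 + 1/1.04 = 1.718 (1/MΩ).
By the current-divider rule, I = I_total · G_k/ΣG = 14.2 × 0.5596 = 7.946 µA.

I ≈ 7.95 µA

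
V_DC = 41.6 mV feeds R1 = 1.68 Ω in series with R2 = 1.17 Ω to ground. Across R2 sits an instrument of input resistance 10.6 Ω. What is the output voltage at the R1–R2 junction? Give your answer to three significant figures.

V_out ≈ 16.0 mV

The load sits in parallel with R2, giving an effective lower resistance R2' = R2·R_L/(R2+R_L) = 1.054 Ω.
Then V_out = V_DC · R2'/(R1 + R2') = 41.6 × 1.054/2.734 = 16.03 mV.
(Unloaded it would be 17.1 mV; the load pulls it down.)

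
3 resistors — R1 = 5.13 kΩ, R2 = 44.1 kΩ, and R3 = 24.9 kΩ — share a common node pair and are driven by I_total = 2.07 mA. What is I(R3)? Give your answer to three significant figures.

ΣG = 1/5.13 + 1/44.1 + 1/24.9 = 0.2578.
Current divider: I(R3) = I_total · G_k/ΣG = 2.07 × (0.04016/0.2578) = 2.07 × 0.1558 = 0.3225 mA.

I ≈ 0.323 mA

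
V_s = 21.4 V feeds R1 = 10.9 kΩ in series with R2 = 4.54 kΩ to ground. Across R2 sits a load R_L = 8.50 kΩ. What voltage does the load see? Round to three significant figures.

First combine the lower leg with the load: R2 ‖ R_L = 2.959 kΩ.
Now apply the divider: V_out = 21.4 × 0.2135 = 4.569 V.
(Unloaded it would be 6.29 V; the load pulls it down.)

V_out ≈ 4.57 V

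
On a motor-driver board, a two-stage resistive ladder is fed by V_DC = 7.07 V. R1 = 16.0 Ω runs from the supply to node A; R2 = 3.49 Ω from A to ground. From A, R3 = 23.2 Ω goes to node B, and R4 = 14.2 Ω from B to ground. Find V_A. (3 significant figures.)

V_A ≈ 1.18 V

Looking into the second stage from A: R3 + R4 = 37.40 Ω appears in parallel with R2.
R2 ‖ (R3+R4) = 3.192 Ω.
V_A = 7.07 × 3.192/(16.0 + 3.192) = 1.176 V.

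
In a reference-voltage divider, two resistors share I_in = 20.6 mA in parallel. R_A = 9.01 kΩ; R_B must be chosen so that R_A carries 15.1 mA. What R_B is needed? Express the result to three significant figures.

R_B ≈ 24.7 kΩ

Two-branch current divider: I_A = I_in · R_B/(R_A + R_B).
With f = 0.7330, R_B = R_A · f/(1−f) = 9.01 × 2.745 = 24.74 kΩ.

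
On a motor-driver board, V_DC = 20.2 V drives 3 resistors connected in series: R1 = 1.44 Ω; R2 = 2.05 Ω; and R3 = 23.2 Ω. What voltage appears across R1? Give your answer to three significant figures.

V ≈ 1.09 V

Series total: ΣR = 1.44 + 2.05 + 23.2 = 26.69 Ω.
Voltage divider: V = V_DC · (1.440 / 26.69) = 20.2 × 0.05395 = 1.090 V.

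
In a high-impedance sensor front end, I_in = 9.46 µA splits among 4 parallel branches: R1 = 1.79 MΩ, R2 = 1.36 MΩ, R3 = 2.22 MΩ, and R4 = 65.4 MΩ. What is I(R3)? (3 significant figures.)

I ≈ 2.42 µA

ΣG = 1/1.79 + 1/1.36 + 1/2.22 + 1/65.4 = 1.760.
By the current-divider rule, I = I_in · G_k/ΣG = 9.46 × 0.2560 = 2.422 µA.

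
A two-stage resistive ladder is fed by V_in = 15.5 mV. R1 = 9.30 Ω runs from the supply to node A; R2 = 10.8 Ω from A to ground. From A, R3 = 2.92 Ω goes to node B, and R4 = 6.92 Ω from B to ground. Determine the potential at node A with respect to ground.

V_A ≈ 5.52 mV

Looking into the second stage from A: R3 + R4 = 9.840 Ω appears in parallel with R2.
R2 ‖ (R3+R4) = 5.149 Ω.
First divider: V_A = V_in · 5.149/(9.30 + 5.149) = 5.523 mV.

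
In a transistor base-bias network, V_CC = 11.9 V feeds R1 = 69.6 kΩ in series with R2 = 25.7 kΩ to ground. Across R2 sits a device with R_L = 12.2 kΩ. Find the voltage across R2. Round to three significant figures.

V_out ≈ 1.26 V

First combine the lower leg with the load: R2 ‖ R_L = 8.273 kΩ.
Then V_out = V_CC · R2'/(R1 + R2') = 11.9 × 8.273/77.87 = 1.264 V.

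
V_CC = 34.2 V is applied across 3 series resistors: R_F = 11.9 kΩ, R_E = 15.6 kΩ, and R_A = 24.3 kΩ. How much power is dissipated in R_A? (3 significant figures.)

ΣR = 51.80 kΩ → I = 34.2/51.80 = 0.6602 mA.
V(R_A) = I·R = 16.04 V; P = V·I = 16.04 × 0.6602 = 10.59 mW.

P ≈ 10.6 mW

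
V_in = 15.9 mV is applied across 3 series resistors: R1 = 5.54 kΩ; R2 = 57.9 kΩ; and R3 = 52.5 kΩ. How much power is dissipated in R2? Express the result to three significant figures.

Series current I = V_in/ΣR = 15.9/115.9 = 0.1371 µA.
P(R2) = I²·R2 = (0.1371)² × 57.9 = 1.089 nW.

P ≈ 1.09 nW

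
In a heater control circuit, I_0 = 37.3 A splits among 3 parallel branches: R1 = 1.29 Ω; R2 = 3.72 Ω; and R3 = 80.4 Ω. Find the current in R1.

ΣG = 1/1.29 + 1/3.72 + 1/80.4 = 1.056.
Current divider: I(R1) = I_0 · G_k/ΣG = 37.3 × (0.7752/1.056) = 37.3 × 0.7338 = 27.37 A.

I ≈ 27.4 A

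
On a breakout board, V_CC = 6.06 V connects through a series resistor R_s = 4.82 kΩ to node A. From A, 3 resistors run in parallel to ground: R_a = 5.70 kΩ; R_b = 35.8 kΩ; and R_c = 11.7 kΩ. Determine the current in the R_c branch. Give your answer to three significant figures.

I ≈ 0.217 mA

Parallel bank: R_p = 1/(1/5.70 + 1/35.8 + 1/11.7) = 3.462 kΩ.
Node voltage V_A = V_CC · R_p/(R_s + R_p) = 6.06 × 0.4180 = 2.533 V.
I(R_c) = V_A / R_c = 2.533/11.7 = 0.2165 mA.
(Check via current divider: I_total = 0.7317 mA; share G_k/ΣG = 0.2959 → same result.)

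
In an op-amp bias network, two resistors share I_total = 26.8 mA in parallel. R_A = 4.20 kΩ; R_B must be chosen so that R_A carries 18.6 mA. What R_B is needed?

In a two-way split, I_A/I_total = R_B/(R_A + R_B).
18.6/26.8 = R_B/(R_A + R_B) → R_B = R_A · (0.6940)/(1 − 0.6940) = 4.20 × 2.268 = 9.527 kΩ.

R_B ≈ 9.53 kΩ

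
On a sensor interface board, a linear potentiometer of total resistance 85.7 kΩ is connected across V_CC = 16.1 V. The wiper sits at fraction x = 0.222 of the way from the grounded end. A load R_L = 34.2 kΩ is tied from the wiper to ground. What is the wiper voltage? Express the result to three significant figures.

The pot divides into 66.67 kΩ above the wiper and 19.03 kΩ below.
(x·R_p) ‖ R_L = 12.22 kΩ.
V_out = 16.1 × 12.22/(66.67 + 12.22) = 2.495 V.

V_out ≈ 2.49 V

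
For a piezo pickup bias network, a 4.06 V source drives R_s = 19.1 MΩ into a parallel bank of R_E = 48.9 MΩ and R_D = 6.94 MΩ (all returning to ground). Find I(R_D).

I ≈ 0.141 µA

Parallel bank: R_p = 1/(1/48.9 + 1/6.94) = 6.077 MΩ.
V_A = 4.06 × 6.077/25.18 = 0.9800 V.
Branch current I = V_A/R_D = 0.9800/6.94 = 0.1412 µA.
(Equivalently: I_total = 0.1613 µA, then current-divider fraction G_k/ΣG = 0.8757.)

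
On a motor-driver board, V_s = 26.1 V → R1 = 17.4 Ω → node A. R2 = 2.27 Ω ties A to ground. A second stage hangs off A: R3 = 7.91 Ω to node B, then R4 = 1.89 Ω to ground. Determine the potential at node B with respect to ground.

V_B ≈ 0.482 V

The second stage (R3 + R4 = 9.800 Ω) loads node A in parallel with R2.
Effective lower resistance at A: R2 ‖ 9.800 = 1.843 Ω.
First divider: V_A = V_s · 1.843/(17.4 + 1.843) = 2.500 V.
Stage 2 is unloaded, so V_B = V_A · R4/(R3+R4) = 2.500 × 1.89/9.800 = 0.4821 V.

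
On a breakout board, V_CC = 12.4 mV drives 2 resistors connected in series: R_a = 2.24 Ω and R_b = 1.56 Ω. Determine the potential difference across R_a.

Series total: ΣR = 2.24 + 1.56 = 3.800 Ω.
By the voltage-divider rule, V = 12.4 × 2.240/3.800 = 7.309 mV.

V ≈ 7.31 mV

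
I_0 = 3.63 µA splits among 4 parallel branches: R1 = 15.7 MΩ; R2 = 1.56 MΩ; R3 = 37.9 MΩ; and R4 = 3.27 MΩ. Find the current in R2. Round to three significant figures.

I ≈ 2.24 µA

Total conductance ΣG = 1/15.7 + 1/1.56 + 1/37.9 + 1/3.27 = 1.037 (units of 1/MΩ).
R2 takes the fraction G_k/ΣG = 0.6410/1.037 = 0.6182, so I = 3.63 × 0.6182 = 2.244 µA.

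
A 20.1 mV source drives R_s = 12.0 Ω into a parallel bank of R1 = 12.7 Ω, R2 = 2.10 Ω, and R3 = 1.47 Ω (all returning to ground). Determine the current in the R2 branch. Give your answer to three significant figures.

Equivalent of the parallel group: R_p = 0.8096 Ω.
V_A by voltage divider: V_A = 20.1 × 0.8096/(12.0 + 0.8096) = 1.270 mV.
Branch current I = V_A/R2 = 1.270/2.10 = 0.6049 mA.
(Check via current divider: I_total = 1.569 mA; share G_k/ΣG = 0.3855 → same result.)

I ≈ 0.605 mA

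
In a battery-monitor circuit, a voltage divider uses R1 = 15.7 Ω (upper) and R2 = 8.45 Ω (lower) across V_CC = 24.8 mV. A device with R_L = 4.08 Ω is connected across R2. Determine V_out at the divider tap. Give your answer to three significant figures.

First combine the lower leg with the load: R2 ‖ R_L = 2.751 Ω.
Voltage divider with the loaded lower leg: V_out = 24.8 × 2.751/(15.7 + 2.751) = 24.8 × 0.1491 = 3.698 mV.

V_out ≈ 3.70 mV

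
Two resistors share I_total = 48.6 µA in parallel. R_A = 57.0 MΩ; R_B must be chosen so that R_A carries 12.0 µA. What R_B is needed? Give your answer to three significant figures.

R_B ≈ 18.7 MΩ

Two-branch current divider: I_A = I_total · R_B/(R_A + R_B).
With f = 0.2469, R_B = R_A · f/(1−f) = 57.0 × 0.3279 = 18.69 MΩ.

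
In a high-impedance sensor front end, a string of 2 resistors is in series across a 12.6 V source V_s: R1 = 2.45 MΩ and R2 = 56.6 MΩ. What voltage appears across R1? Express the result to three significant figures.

Series total: ΣR = 2.45 + 56.6 = 59.05 MΩ.
V = V_s · R/ΣR = 12.6 × 0.04149 = 0.5228 V.

V ≈ 0.523 V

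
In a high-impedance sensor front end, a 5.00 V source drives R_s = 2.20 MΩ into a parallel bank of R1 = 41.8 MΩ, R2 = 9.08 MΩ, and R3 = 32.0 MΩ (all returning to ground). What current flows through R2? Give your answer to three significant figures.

Parallel bank: R_p = 1/(1/41.8 + 1/9.08 + 1/32.0) = 6.049 MΩ.
V_A by voltage divider: V_A = 5.00 × 6.049/(2.20 + 6.049) = 3.667 V.
I(R2) = V_A / R2 = 3.667/9.08 = 0.4038 µA.

I ≈ 0.404 µA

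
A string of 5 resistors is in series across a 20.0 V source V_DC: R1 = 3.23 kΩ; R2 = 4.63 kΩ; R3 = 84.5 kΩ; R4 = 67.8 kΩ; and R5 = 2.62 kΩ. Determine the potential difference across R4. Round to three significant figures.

V ≈ 8.33 V

ΣR = 3.23 + 4.63 + 84.5 + 67.8 + 2.62 = 162.8 kΩ.
V = V_DC · R/ΣR = 20.0 × 0.4165 = 8.330 V.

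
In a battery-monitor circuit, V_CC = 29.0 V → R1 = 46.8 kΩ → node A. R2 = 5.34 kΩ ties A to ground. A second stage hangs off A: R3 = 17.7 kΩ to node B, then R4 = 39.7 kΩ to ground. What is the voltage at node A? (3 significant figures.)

V_A ≈ 2.74 V

Looking into the second stage from A: R3 + R4 = 57.40 kΩ appears in parallel with R2.
R2 ‖ (R3+R4) = 4.885 kΩ.
First divider: V_A = V_CC · 4.885/(46.8 + 4.885) = 2.741 V.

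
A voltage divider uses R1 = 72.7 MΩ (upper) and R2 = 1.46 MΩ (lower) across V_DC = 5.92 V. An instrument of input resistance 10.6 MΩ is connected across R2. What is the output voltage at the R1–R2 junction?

First combine the lower leg with the load: R2 ‖ R_L = 1.283 MΩ.
Then V_out = V_DC · R2'/(R1 + R2') = 5.92 × 1.283/73.98 = 0.1027 V.

V_out ≈ 0.103 V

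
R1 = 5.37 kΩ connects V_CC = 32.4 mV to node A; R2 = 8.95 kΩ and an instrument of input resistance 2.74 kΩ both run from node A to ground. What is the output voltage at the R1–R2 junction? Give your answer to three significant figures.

V_out ≈ 9.10 mV

The load sits in parallel with R2, giving an effective lower resistance R2' = R2·R_L/(R2+R_L) = 2.098 kΩ.
Voltage divider with the loaded lower leg: V_out = 32.4 × 2.098/(5.37 + 2.098) = 32.4 × 0.2809 = 9.101 mV.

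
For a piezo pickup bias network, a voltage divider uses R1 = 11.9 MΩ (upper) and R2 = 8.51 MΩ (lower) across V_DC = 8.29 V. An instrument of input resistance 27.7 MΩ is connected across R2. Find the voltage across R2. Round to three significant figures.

V_out ≈ 2.93 V

First combine the lower leg with the load: R2 ‖ R_L = 6.510 MΩ.
Now apply the divider: V_out = 8.29 × 0.3536 = 2.931 V.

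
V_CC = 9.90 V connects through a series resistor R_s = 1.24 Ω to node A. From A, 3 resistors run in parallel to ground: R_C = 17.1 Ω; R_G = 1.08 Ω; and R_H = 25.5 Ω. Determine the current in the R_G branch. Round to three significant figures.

Combine the parallel branches: R_p = (1/17.1 + 1/1.08 + 1/25.5)⁻¹ = 0.9769 Ω.
Node voltage V_A = V_CC · R_p/(R_s + R_p) = 9.90 × 0.4407 = 4.363 V.
I(R_G) = V_A / R_G = 4.363/1.08 = 4.039 A.
(Check via current divider: I_total = 4.466 A; share G_k/ΣG = 0.9046 → same result.)

I ≈ 4.04 A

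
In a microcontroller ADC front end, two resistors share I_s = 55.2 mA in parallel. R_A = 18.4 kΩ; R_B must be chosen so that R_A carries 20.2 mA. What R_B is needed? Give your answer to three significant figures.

R_B ≈ 10.6 kΩ

In a two-way split, I_A/I_s = R_B/(R_A + R_B).
20.2/55.2 = R_B/(R_A + R_B) → R_B = R_A · (0.3659)/(1 − 0.3659) = 18.4 × 0.5771 = 10.62 kΩ.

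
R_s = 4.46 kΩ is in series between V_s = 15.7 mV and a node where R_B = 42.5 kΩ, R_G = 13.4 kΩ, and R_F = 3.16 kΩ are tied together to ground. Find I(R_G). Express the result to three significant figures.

Parallel bank: R_p = 1/(1/42.5 + 1/13.4 + 1/3.16) = 2.412 kΩ.
V_A = 15.7 × 2.412/6.872 = 5.510 mV.
Branch current I = V_A/R_G = 5.510/13.4 = 0.4112 µA.

I ≈ 0.411 µA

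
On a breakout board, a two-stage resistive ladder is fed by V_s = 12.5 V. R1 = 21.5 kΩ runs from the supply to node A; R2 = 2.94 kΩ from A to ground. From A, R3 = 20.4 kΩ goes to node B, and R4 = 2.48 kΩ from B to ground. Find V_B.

Node A sees R2 in parallel with the series input of stage 2, R3 + R4 = 22.88 kΩ.
R2 ‖ (R3+R4) = 2.605 kΩ.
V_A = 12.5 × 2.605/(21.5 + 2.605) = 1.351 V.
V_B = V_A × 0.1084 = 0.1464 V.

V_B ≈ 0.146 V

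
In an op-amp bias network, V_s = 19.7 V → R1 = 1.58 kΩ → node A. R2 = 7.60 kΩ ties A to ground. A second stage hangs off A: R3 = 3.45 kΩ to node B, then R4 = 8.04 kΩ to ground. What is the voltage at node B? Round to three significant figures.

V_B ≈ 10.2 V

The second stage (R3 + R4 = 11.49 kΩ) loads node A in parallel with R2.
Effective lower resistance at A: R2 ‖ 11.49 = 4.574 kΩ.
First divider: V_A = V_s · 4.574/(1.58 + 4.574) = 14.64 V.
Then the unloaded second divider: V_B = V_A × R4/(R3+R4) = 14.64 × 0.6997 = 10.25 V.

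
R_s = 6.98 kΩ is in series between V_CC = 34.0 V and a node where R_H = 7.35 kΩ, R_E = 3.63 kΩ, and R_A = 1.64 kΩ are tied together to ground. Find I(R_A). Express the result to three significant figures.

I ≈ 2.55 mA

Parallel bank: R_p = 1/(1/7.35 + 1/3.63 + 1/1.64) = 0.9792 kΩ.
V_A by voltage divider: V_A = 34.0 × 0.9792/(6.98 + 0.9792) = 4.183 V.
Branch current I = V_A/R_A = 4.183/1.64 = 2.550 mA.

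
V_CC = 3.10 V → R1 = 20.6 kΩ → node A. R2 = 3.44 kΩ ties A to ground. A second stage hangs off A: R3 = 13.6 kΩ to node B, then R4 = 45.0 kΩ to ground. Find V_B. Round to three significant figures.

V_B ≈ 0.324 V

The second stage (R3 + R4 = 58.60 kΩ) loads node A in parallel with R2.
R2 ‖ (R3+R4) = 3.249 kΩ.
First divider: V_A = V_CC · 3.249/(20.6 + 3.249) = 0.4223 V.
V_B = V_A × 0.7679 = 0.3243 V.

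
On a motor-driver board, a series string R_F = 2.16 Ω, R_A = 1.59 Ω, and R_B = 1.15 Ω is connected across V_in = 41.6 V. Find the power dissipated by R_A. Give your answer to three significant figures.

ΣR = 4.900 Ω → I = 41.6/4.900 = 8.490 A.
V(R_A) = I·R = 13.50 V; P = V·I = 13.50 × 8.490 = 114.6 W.

P ≈ 115 W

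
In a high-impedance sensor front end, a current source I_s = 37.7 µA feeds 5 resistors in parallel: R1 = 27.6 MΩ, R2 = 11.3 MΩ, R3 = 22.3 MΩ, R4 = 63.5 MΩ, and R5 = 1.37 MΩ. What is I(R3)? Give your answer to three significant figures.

I ≈ 1.85 µA

Conductances: ΣG = 1/27.6 + 1/11.3 + 1/22.3 + 1/63.5 + 1/1.37 = 0.9152 (1/MΩ).
R3 takes the fraction G_k/ΣG = 0.04484/0.9152 = 0.04900, so I = 37.7 × 0.04900 = 1.847 µA.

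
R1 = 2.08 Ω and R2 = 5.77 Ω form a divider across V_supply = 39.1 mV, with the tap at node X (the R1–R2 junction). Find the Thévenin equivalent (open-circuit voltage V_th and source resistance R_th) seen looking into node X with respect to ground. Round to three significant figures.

V_th is the unloaded tap voltage: V_supply · R2/(R1+R2) = 39.1 × 0.7350 = 28.74 mV.
Looking into X with the source shorted: R_th = R1·R2/(R1+R2) = 2.080 × 5.77/7.850 = 1.529 Ω.

V_th ≈ 28.7 mV, R_th ≈ 1.53 Ω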